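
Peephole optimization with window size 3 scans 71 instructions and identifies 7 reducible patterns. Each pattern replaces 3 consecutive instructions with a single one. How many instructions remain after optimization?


Each match removes 2 instructions.
Total removed = 7 * 2 = 14
Remaining = 71 - 14 = 57

57


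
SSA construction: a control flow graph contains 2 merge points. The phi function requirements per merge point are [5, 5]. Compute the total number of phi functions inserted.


Total phi functions = sum of phi functions at each join node
= 5 + 5 = 10

10


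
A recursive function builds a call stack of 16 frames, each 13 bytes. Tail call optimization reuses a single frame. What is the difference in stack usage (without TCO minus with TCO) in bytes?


Without TCO: 16 * 13 = 208 bytes
With TCO: reuse 1 frame = 13 bytes
Savings = 208 - 13 = 195

195


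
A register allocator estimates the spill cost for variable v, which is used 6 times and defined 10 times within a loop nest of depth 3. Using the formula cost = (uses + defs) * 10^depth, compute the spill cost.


uses + defs = 6 + 10 = 16
10^3 = 1000
Spill cost = 16 * 1000 = 16000

16000


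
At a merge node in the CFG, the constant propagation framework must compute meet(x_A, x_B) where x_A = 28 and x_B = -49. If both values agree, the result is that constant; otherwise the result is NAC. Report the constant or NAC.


Meet operation: if both paths give the same constant, result is that constant; if they differ, result is NAC (not-a-constant).
Path A: 28, Path B: -49 -> differ
Result: not-a-constant -> NAC

NAC


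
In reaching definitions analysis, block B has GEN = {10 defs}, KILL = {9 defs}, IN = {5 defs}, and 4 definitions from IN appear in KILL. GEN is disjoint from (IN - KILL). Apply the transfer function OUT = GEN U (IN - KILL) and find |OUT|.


IN - KILL: 5 - 4 = 1 surviving definitions
OUT = GEN + surviving = 10 + 1 = 11

11


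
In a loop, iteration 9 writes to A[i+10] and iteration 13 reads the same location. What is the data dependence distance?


Distance = read iteration - write iteration
= 13 - 9 = 4

4


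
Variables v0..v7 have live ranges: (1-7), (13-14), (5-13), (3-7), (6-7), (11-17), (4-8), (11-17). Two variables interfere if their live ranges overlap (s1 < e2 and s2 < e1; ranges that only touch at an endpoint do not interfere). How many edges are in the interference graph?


Check all pairs for overlapping intervals.
Two intervals (s1,e1) and (s2,e2) overlap if s1 < e2 and s2 < e1.
v0 (1-7) vs v1..v7: overlaps v2, v3, v4, v6 -> 4
v1 (13-14) vs v2..v7: overlaps v5, v7 -> 2
v2 (5-13) vs v3..v7: overlaps v3, v4, v5, v6, v7 -> 5
v3 (3-7) vs v4..v7: overlaps v4, v6 -> 2
v4 (6-7) vs v5..v7: overlaps v6 -> 1
v5 (11-17) vs v6..v7: overlaps v7 -> 1
v6 (4-8) vs v7: overlaps none -> 0
Total overlapping pairs = 4 + 2 + 5 + 2 + 1 + 1 + 0 = 15

15


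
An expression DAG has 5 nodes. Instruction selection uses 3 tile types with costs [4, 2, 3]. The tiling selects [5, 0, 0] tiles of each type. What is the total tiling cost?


Total cost = sum(count_i * cost_i)
= 5*4 + 0*2 + 0*3
= 20

20


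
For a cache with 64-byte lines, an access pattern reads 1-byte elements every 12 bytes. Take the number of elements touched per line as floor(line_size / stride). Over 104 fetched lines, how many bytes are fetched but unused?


Elements per line = floor(64 / 12) = 5
Bytes used per line = 5 * 1 = 5
Wasted per line = 64 - 5 = 59
Total wasted = 59 * 104 = 6136

6136


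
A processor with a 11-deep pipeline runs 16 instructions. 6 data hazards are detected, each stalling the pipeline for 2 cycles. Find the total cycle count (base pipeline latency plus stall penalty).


Base cycles = 11 + 16 - 1 = 26
Total stalls = 6 * 2 = 12
Total = 26 + 12 = 38

38


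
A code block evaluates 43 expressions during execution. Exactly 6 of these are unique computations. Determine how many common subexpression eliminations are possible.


CSE count = total expressions - unique expressions
= 43 - 6 = 37

37


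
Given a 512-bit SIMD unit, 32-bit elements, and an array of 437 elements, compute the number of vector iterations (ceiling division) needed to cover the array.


Width = 512 / 32 = 16 elements per vector op
Iterations = ceil(437 / 16) = 28

28


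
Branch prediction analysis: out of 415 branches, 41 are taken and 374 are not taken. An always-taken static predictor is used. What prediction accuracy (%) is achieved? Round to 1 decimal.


Predictor: always-taken
Correct predictions = 41
Accuracy = 41 / 415 * 100 = 9.9%

9.9


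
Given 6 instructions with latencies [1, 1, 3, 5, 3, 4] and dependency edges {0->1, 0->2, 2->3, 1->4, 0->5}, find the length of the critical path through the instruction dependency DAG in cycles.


Compute longest path through dependency graph: dist(Ik) = max over predecessors of dist + latency(Ik).
dist(I0) = latency 1 = 1
dist(I1) = dist(I0) + 1 = 1 + 1 = 2
dist(I2) = dist(I0) + 3 = 1 + 3 = 4
dist(I3) = dist(I2) + 5 = 4 + 5 = 9
dist(I4) = dist(I1) + 3 = 2 + 3 = 5
dist(I5) = dist(I0) + 4 = 1 + 4 = 5
Critical path = max dist = 9

9


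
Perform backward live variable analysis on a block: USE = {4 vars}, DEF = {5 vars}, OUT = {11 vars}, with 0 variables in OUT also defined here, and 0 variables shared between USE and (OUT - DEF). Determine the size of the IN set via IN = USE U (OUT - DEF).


OUT - DEF: 11 - 0 = 11
|IN| = |USE| + |OUT - DEF| - |USE ∩ (OUT - DEF)| = 4 + 11 - 0 = 15

15


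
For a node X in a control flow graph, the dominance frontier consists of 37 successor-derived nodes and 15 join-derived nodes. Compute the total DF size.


DF(X) = direct successor contributions + join point contributions
= 37 + 15 = 52

52


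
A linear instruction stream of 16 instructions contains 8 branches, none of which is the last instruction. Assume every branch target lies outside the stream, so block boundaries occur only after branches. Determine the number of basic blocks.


With no in-sequence branch targets, the leaders are the first instruction plus the instruction after each branch.
Number of basic blocks = branches + 1
= 8 + 1 = 9

9


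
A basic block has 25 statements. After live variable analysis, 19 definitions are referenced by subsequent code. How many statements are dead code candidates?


Dead code = total statements - live definitions
= 25 - 19 = 6

6


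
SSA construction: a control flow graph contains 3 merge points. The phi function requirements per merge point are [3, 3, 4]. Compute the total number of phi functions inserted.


Total phi functions = sum of phi functions at each join node
= 3 + 3 + 4 = 10

10


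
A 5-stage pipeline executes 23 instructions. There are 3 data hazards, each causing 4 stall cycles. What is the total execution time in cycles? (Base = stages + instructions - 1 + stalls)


Base cycles = 5 + 23 - 1 = 27
Total stalls = 3 * 4 = 12
Total = 27 + 12 = 39

39


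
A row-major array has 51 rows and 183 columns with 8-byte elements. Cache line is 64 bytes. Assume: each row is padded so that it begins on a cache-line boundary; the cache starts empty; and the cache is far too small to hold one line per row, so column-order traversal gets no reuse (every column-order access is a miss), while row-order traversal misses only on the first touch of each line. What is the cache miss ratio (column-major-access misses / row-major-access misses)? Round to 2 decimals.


Each row occupies 183 * 8 = 1464 bytes and starts on a line boundary, so it spans ceil(1464 / 64) = 23 cache lines.
Row-major traversal misses (one per line touched): 51 * ceil(183 * 8 / 64) = 1173
Column-major traversal misses (no reuse, every access misses): 51 * 183 = 9333
Ratio = 9333 / 1173 = 7.96

7.96


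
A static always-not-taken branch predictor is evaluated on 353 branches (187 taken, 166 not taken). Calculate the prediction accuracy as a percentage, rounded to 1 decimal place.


Predictor: always-not-taken
Correct predictions = 166
Accuracy = 166 / 353 * 100 = 47.0%

47.0


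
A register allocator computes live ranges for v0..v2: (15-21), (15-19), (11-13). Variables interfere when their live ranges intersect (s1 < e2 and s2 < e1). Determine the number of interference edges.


Check all pairs for overlapping intervals.
Two intervals (s1,e1) and (s2,e2) overlap if s1 < e2 and s2 < e1.
v0 (15-21) vs v1..v2: overlaps v1 -> 1
v1 (15-19) vs v2: overlaps none -> 0
Total overlapping pairs = 1 + 0 = 1

1


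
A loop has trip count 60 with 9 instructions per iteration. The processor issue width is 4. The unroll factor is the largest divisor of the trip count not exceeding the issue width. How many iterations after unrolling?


Largest divisor of 60 <= 4 is 4
New iterations = 60 / 4 = 15

15


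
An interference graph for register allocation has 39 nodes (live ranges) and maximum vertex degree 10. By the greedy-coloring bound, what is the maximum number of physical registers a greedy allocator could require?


Greedy coloring never needs more than (max_degree + 1) colors: when coloring a vertex, at most max_degree neighbors are already colored.
Upper bound = 10 + 1 = 11

11


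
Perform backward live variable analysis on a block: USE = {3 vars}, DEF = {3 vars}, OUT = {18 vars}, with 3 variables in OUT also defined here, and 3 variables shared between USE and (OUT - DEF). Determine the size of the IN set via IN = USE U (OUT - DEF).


OUT - DEF: 18 - 3 = 15
|IN| = |USE| + |OUT - DEF| - |USE ∩ (OUT - DEF)| = 3 + 15 - 3 = 15

15


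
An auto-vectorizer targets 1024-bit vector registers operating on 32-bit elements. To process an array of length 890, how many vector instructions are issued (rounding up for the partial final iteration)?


Width = 1024 / 32 = 32 elements per vector op
Iterations = ceil(890 / 32) = 28

28


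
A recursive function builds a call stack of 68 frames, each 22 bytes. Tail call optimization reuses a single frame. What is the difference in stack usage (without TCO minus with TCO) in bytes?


Without TCO: 68 * 22 = 1496 bytes
With TCO: reuse 1 frame = 22 bytes
Savings = 1496 - 22 = 1474

1474


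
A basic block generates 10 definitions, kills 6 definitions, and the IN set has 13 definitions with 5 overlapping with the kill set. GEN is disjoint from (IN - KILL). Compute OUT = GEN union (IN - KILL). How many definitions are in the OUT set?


IN - KILL: 13 - 5 = 8 surviving definitions
OUT = GEN + surviving = 10 + 8 = 18

18


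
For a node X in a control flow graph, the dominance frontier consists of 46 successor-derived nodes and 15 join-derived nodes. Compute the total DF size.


DF(X) = direct successor contributions + join point contributions
= 46 + 15 = 61

61


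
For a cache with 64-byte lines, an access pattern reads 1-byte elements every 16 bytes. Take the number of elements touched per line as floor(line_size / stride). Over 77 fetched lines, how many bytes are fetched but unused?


Elements per line = floor(64 / 16) = 4
Bytes used per line = 4 * 1 = 4
Wasted per line = 64 - 4 = 60
Total wasted = 60 * 77 = 4620

4620


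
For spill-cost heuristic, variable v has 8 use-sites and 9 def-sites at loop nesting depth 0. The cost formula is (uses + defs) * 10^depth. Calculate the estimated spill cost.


uses + defs = 8 + 9 = 17
10^0 = 1
Spill cost = 17 * 1 = 17

17


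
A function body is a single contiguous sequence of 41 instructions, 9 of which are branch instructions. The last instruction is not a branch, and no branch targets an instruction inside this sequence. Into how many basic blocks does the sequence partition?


With no in-sequence branch targets, the leaders are the first instruction plus the instruction after each branch.
Number of basic blocks = branches + 1
= 9 + 1 = 10

10


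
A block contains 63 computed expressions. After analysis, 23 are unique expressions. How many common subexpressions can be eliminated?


CSE count = total expressions - unique expressions
= 63 - 23 = 40

40


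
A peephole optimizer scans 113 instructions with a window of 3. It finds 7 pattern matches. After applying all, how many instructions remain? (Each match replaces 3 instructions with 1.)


Each match removes 2 instructions.
Total removed = 7 * 2 = 14
Remaining = 113 - 14 = 99

99


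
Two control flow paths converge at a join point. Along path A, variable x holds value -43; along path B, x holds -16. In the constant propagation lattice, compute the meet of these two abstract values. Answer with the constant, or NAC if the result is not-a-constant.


Meet operation: if both paths give the same constant, result is that constant; if they differ, result is NAC (not-a-constant).
Path A: -43, Path B: -16 -> differ
Result: not-a-constant -> NAC

NAC


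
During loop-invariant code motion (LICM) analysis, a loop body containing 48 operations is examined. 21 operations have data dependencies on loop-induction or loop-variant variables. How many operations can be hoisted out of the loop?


Invariant candidates = total - loop-dependent
= 48 - 21 = 27

27


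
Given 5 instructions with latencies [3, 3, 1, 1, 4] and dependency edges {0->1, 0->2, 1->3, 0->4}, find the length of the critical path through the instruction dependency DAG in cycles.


Compute longest path through dependency graph: dist(Ik) = max over predecessors of dist + latency(Ik).
dist(I0) = latency 3 = 3
dist(I1) = dist(I0) + 3 = 3 + 3 = 6
dist(I2) = dist(I0) + 1 = 3 + 1 = 4
dist(I3) = dist(I1) + 1 = 6 + 1 = 7
dist(I4) = dist(I0) + 4 = 3 + 4 = 7
Critical path = max dist = 7

7


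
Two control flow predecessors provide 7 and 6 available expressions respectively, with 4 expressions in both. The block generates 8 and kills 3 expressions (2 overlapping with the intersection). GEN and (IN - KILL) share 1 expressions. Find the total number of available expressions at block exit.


IN = intersection of predecessors = 4
IN - KILL = 4 - 2 = 2
|OUT| = |GEN| + |IN - KILL| - |GEN ∩ (IN - KILL)| = 8 + 2 - 1 = 9

9


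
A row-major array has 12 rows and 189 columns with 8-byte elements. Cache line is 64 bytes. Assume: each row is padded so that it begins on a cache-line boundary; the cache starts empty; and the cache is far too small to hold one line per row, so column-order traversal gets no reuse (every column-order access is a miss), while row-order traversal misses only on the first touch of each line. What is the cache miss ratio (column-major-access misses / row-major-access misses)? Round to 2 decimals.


Each row occupies 189 * 8 = 1512 bytes and starts on a line boundary, so it spans ceil(1512 / 64) = 24 cache lines.
Row-major traversal misses (one per line touched): 12 * ceil(189 * 8 / 64) = 288
Column-major traversal misses (no reuse, every access misses): 12 * 189 = 2268
Ratio = 2268 / 288 = 7.88

7.88


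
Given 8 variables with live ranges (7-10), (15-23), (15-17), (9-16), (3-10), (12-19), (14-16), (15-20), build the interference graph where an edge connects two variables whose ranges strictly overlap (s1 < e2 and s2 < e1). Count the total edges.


Check all pairs for overlapping intervals.
Two intervals (s1,e1) and (s2,e2) overlap if s1 < e2 and s2 < e1.
v0 (7-10) vs v1..v7: overlaps v3, v4 -> 2
v1 (15-23) vs v2..v7: overlaps v2, v3, v5, v6, v7 -> 5
v2 (15-17) vs v3..v7: overlaps v3, v5, v6, v7 -> 4
v3 (9-16) vs v4..v7: overlaps v4, v5, v6, v7 -> 4
v4 (3-10) vs v5..v7: overlaps none -> 0
v5 (12-19) vs v6..v7: overlaps v6, v7 -> 2
v6 (14-16) vs v7: overlaps v7 -> 1
Total overlapping pairs = 2 + 5 + 4 + 4 + 0 + 2 + 1 = 18

18


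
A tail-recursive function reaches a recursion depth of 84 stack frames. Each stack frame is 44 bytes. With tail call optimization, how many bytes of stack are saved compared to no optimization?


Without TCO: 84 * 44 = 3696 bytes
With TCO: reuse 1 frame = 44 bytes
Savings = 3696 - 44 = 3652

3652


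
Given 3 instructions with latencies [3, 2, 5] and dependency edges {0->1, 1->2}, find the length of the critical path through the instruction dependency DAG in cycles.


Compute longest path through dependency graph: dist(Ik) = max over predecessors of dist + latency(Ik).
dist(I0) = latency 3 = 3
dist(I1) = dist(I0) + 2 = 3 + 2 = 5
dist(I2) = dist(I1) + 5 = 5 + 5 = 10
Critical path = max dist = 10

10


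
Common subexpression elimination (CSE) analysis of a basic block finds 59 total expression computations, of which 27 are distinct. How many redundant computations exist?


CSE count = total expressions - unique expressions
= 59 - 27 = 32

32


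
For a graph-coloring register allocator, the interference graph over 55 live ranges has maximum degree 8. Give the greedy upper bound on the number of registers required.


Greedy coloring never needs more than (max_degree + 1) colors: when coloring a vertex, at most max_degree neighbors are already colored.
Upper bound = 8 + 1 = 9

9


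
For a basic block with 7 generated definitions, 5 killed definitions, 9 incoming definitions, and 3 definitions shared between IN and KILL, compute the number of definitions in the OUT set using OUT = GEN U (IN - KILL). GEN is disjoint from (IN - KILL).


IN - KILL: 9 - 3 = 6 surviving definitions
OUT = GEN + surviving = 7 + 6 = 13

13


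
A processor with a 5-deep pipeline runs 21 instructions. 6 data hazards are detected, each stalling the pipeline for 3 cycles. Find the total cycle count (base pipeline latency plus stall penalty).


Base cycles = 5 + 21 - 1 = 25
Total stalls = 6 * 3 = 18
Total = 25 + 18 = 43

43


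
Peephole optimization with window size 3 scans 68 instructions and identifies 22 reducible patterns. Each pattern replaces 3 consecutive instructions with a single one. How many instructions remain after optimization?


Each match removes 2 instructions.
Total removed = 22 * 2 = 44
Remaining = 68 - 44 = 24

24


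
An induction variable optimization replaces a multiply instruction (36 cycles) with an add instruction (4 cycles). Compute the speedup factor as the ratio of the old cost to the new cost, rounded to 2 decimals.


Ratio = mult_cost / add_cost = 36 / 4 = 9.0

9.0


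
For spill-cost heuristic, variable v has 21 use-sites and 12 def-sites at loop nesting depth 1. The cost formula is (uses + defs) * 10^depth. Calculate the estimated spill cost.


uses + defs = 21 + 12 = 33
10^1 = 10
Spill cost = 33 * 10 = 330

330


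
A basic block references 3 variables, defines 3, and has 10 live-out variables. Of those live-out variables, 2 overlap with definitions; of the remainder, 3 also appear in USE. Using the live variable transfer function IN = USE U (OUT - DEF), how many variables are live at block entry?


OUT - DEF: 10 - 2 = 8
|IN| = |USE| + |OUT - DEF| - |USE ∩ (OUT - DEF)| = 3 + 8 - 3 = 8

8


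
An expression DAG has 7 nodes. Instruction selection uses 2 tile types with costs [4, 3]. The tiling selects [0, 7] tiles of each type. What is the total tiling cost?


Total cost = sum(count_i * cost_i)
= 0*4 + 7*3
= 21

21


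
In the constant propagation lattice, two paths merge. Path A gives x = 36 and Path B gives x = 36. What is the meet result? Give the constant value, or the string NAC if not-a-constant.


Meet operation: if both paths give the same constant, result is that constant; if they differ, result is NAC (not-a-constant).
Path A: 36, Path B: 36 -> equal
Result: constant -> 36

36


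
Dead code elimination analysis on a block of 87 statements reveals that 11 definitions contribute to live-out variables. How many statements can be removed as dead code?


Dead code = total statements - live definitions
= 87 - 11 = 76

76


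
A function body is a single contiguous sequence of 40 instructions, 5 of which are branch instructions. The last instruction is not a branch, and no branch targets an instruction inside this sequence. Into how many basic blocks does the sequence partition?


With no in-sequence branch targets, the leaders are the first instruction plus the instruction after each branch.
Number of basic blocks = branches + 1
= 5 + 1 = 6

6


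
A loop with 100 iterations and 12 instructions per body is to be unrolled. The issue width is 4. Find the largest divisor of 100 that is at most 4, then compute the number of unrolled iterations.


Largest divisor of 100 <= 4 is 4
New iterations = 100 / 4 = 25

25


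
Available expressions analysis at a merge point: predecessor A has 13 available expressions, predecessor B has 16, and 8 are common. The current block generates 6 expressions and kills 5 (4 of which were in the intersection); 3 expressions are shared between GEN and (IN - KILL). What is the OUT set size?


IN = intersection of predecessors = 8
IN - KILL = 8 - 4 = 4
|OUT| = |GEN| + |IN - KILL| - |GEN ∩ (IN - KILL)| = 6 + 4 - 3 = 7

7


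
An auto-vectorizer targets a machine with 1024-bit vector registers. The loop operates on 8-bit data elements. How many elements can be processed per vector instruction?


Width = SIMD bits / data type bits
= 1024 / 8 = 128

128


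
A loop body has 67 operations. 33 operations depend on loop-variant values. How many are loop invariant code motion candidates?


Invariant candidates = total - loop-dependent
= 67 - 33 = 34

34


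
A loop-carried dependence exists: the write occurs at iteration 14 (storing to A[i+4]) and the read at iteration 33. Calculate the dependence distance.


Distance = read iteration - write iteration
= 33 - 14 = 19

19


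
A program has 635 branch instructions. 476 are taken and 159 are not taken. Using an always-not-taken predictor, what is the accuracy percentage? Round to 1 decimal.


Predictor: always-not-taken
Correct predictions = 159
Accuracy = 159 / 635 * 100 = 25.0%

25.0


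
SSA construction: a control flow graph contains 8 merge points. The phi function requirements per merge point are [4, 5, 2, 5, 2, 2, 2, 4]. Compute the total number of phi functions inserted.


Total phi functions = sum of phi functions at each join node
= 4 + 5 + 2 + 5 + 2 + 2 + 2 + 4 = 26

26


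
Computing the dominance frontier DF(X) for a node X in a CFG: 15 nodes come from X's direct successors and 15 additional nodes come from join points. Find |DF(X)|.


DF(X) = direct successor contributions + join point contributions
= 15 + 15 = 30

30


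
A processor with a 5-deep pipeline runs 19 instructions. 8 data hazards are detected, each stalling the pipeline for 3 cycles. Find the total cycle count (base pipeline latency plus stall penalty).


Base cycles = 5 + 19 - 1 = 23
Total stalls = 8 * 3 = 24
Total = 23 + 24 = 47

47


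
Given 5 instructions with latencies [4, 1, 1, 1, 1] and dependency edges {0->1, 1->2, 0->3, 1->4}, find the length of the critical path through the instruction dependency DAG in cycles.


Compute longest path through dependency graph: dist(Ik) = max over predecessors of dist + latency(Ik).
dist(I0) = latency 4 = 4
dist(I1) = dist(I0) + 1 = 4 + 1 = 5
dist(I2) = dist(I1) + 1 = 5 + 1 = 6
dist(I3) = dist(I0) + 1 = 4 + 1 = 5
dist(I4) = dist(I1) + 1 = 5 + 1 = 6
Critical path = max dist = 6

6


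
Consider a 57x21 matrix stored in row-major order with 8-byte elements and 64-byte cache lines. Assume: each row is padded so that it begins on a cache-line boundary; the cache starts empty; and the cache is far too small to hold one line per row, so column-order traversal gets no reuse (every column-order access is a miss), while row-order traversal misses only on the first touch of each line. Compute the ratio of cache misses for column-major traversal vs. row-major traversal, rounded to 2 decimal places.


Each row occupies 21 * 8 = 168 bytes and starts on a line boundary, so it spans ceil(168 / 64) = 3 cache lines.
Row-major traversal misses (one per line touched): 57 * ceil(21 * 8 / 64) = 171
Column-major traversal misses (no reuse, every access misses): 57 * 21 = 1197
Ratio = 1197 / 171 = 7.0

7.0


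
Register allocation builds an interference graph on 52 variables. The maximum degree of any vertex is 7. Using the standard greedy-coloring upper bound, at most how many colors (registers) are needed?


Greedy coloring never needs more than (max_degree + 1) colors: when coloring a vertex, at most max_degree neighbors are already colored.
Upper bound = 7 + 1 = 8

8


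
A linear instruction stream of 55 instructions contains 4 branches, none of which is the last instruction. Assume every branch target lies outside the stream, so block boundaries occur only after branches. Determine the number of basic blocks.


With no in-sequence branch targets, the leaders are the first instruction plus the instruction after each branch.
Number of basic blocks = branches + 1
= 4 + 1 = 5

5


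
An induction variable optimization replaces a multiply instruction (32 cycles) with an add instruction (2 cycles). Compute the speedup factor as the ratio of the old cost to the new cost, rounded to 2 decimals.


Ratio = mult_cost / add_cost = 32 / 2 = 16.0

16.0


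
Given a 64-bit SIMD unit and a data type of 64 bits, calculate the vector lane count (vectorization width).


Width = SIMD bits / data type bits
= 64 / 64 = 1

1


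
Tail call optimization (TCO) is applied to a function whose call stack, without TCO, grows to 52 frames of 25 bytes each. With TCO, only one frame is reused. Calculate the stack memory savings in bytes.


Without TCO: 52 * 25 = 1300 bytes
With TCO: reuse 1 frame = 25 bytes
Savings = 1300 - 25 = 1275

1275


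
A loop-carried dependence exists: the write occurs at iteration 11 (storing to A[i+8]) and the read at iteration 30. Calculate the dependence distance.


Distance = read iteration - write iteration
= 30 - 11 = 19

19


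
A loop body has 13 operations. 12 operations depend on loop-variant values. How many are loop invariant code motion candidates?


Invariant candidates = total - loop-dependent
= 13 - 12 = 1

1


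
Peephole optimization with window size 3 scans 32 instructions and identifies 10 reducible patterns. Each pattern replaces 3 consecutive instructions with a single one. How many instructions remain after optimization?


Each match removes 2 instructions.
Total removed = 10 * 2 = 20
Remaining = 32 - 20 = 12

12


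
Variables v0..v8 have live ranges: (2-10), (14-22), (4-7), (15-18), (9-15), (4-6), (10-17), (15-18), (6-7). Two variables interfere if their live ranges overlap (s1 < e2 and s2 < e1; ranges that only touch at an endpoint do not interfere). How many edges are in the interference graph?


Check all pairs for overlapping intervals.
Two intervals (s1,e1) and (s2,e2) overlap if s1 < e2 and s2 < e1.
v0 (2-10) vs v1..v8: overlaps v2, v4, v5, v8 -> 4
v1 (14-22) vs v2..v8: overlaps v3, v4, v6, v7 -> 4
v2 (4-7) vs v3..v8: overlaps v5, v8 -> 2
v3 (15-18) vs v4..v8: overlaps v6, v7 -> 2
v4 (9-15) vs v5..v8: overlaps v6 -> 1
v5 (4-6) vs v6..v8: overlaps none -> 0
v6 (10-17) vs v7..v8: overlaps v7 -> 1
v7 (15-18) vs v8: overlaps none -> 0
Total overlapping pairs = 4 + 4 + 2 + 2 + 1 + 0 + 1 + 0 = 14

14


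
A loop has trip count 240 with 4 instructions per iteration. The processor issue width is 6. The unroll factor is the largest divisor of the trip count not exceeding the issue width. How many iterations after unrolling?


Largest divisor of 240 <= 6 is 6
New iterations = 240 / 6 = 40

40


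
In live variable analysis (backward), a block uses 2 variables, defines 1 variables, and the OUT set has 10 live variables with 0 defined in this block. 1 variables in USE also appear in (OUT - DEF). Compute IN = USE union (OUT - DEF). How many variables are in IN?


OUT - DEF: 10 - 0 = 10
|IN| = |USE| + |OUT - DEF| - |USE ∩ (OUT - DEF)| = 2 + 10 - 1 = 11

11


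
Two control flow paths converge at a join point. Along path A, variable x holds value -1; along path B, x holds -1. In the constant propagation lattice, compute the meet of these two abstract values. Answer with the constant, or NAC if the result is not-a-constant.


Meet operation: if both paths give the same constant, result is that constant; if they differ, result is NAC (not-a-constant).
Path A: -1, Path B: -1 -> equal
Result: constant -> -1

-1


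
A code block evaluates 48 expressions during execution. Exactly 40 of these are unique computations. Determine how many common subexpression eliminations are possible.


CSE count = total expressions - unique expressions
= 48 - 40 = 8

8


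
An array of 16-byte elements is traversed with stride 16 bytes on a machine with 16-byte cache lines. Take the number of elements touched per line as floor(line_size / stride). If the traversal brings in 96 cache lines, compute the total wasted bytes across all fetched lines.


Elements per line = floor(16 / 16) = 1
Bytes used per line = 1 * 16 = 16
Wasted per line = 16 - 16 = 0
Total wasted = 0 * 96 = 0

0


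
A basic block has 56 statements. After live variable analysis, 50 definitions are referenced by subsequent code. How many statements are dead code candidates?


Dead code = total statements - live definitions
= 56 - 50 = 6

6


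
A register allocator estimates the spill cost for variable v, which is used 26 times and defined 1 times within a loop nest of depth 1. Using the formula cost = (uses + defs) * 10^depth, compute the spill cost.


uses + defs = 26 + 1 = 27
10^1 = 10
Spill cost = 27 * 10 = 270

270


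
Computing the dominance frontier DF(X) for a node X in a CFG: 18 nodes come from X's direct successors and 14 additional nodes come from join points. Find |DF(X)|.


DF(X) = direct successor contributions + join point contributions
= 18 + 14 = 32

32


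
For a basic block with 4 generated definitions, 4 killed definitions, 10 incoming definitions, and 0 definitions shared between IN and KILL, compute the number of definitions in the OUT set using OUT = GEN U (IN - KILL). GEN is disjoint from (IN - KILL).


IN - KILL: 10 - 0 = 10 surviving definitions
OUT = GEN + surviving = 4 + 10 = 14

14


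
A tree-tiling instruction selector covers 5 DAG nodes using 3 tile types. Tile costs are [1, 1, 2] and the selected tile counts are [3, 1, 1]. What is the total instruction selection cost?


Total cost = sum(count_i * cost_i)
= 3*1 + 1*1 + 1*2
= 6

6


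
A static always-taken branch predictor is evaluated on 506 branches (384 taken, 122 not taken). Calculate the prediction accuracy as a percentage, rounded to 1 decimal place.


Predictor: always-taken
Correct predictions = 384
Accuracy = 384 / 506 * 100 = 75.9%

75.9


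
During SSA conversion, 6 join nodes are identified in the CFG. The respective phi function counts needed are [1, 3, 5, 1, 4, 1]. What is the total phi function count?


Total phi functions = sum of phi functions at each join node
= 1 + 3 + 5 + 1 + 4 + 1 = 15

15


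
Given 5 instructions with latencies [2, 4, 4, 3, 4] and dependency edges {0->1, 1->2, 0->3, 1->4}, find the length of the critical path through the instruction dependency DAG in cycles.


Compute longest path through dependency graph: dist(Ik) = max over predecessors of dist + latency(Ik).
dist(I0) = latency 2 = 2
dist(I1) = dist(I0) + 4 = 2 + 4 = 6
dist(I2) = dist(I1) + 4 = 6 + 4 = 10
dist(I3) = dist(I0) + 3 = 2 + 3 = 5
dist(I4) = dist(I1) + 4 = 6 + 4 = 10
Critical path = max dist = 10

10


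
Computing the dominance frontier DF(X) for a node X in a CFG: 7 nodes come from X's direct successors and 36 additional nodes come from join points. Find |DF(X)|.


DF(X) = direct successor contributions + join point contributions
= 7 + 36 = 43

43


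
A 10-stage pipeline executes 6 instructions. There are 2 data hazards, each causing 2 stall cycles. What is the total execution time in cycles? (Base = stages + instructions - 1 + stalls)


Base cycles = 10 + 6 - 1 = 15
Total stalls = 2 * 2 = 4
Total = 15 + 4 = 19

19


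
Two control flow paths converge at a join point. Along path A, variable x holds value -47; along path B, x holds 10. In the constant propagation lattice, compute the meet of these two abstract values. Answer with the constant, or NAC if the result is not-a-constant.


Meet operation: if both paths give the same constant, result is that constant; if they differ, result is NAC (not-a-constant).
Path A: -47, Path B: 10 -> differ
Result: not-a-constant -> NAC

NAC


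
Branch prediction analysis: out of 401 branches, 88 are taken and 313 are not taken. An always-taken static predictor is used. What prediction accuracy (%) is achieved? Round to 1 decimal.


Predictor: always-taken
Correct predictions = 88
Accuracy = 88 / 401 * 100 = 21.9%

21.9


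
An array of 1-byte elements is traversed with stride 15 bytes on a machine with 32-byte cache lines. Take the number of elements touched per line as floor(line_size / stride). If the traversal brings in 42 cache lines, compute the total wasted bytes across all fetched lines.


Elements per line = floor(32 / 15) = 2
Bytes used per line = 2 * 1 = 2
Wasted per line = 32 - 2 = 30
Total wasted = 30 * 42 = 1260

1260


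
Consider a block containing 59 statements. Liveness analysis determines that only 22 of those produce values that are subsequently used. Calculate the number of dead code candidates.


Dead code = total statements - live definitions
= 59 - 22 = 37

37


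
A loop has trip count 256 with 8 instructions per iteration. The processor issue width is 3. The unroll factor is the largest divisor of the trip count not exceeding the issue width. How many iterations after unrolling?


Largest divisor of 256 <= 3 is 2
New iterations = 256 / 2 = 128

128


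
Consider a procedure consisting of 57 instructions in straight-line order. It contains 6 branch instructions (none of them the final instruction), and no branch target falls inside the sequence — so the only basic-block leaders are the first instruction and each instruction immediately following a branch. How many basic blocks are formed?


With no in-sequence branch targets, the leaders are the first instruction plus the instruction after each branch.
Number of basic blocks = branches + 1
= 6 + 1 = 7

7


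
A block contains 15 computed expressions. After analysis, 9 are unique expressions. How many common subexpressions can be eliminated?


CSE count = total expressions - unique expressions
= 15 - 9 = 6

6


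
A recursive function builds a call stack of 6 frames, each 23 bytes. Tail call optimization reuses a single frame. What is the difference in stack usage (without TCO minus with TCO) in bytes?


Without TCO: 6 * 23 = 138 bytes
With TCO: reuse 1 frame = 23 bytes
Savings = 138 - 23 = 115

115


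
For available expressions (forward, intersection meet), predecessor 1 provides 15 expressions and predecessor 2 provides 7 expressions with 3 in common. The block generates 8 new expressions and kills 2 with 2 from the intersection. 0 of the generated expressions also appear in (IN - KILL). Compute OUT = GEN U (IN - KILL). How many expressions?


IN = intersection of predecessors = 3
IN - KILL = 3 - 2 = 1
|OUT| = |GEN| + |IN - KILL| - |GEN ∩ (IN - KILL)| = 8 + 1 - 0 = 9

9


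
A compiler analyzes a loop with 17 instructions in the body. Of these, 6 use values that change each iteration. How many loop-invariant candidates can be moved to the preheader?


Invariant candidates = total - loop-dependent
= 17 - 6 = 11

11


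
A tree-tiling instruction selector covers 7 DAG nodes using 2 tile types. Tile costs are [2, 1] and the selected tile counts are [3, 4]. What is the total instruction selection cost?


Total cost = sum(count_i * cost_i)
= 3*2 + 4*1
= 10

10


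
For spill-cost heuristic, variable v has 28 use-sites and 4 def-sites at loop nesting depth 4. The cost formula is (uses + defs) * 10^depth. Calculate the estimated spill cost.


uses + defs = 28 + 4 = 32
10^4 = 10000
Spill cost = 32 * 10000 = 320000

320000


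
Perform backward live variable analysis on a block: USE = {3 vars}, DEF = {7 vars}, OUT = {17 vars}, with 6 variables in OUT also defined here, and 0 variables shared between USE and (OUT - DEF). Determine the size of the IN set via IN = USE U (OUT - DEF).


OUT - DEF: 17 - 6 = 11
|IN| = |USE| + |OUT - DEF| - |USE ∩ (OUT - DEF)| = 3 + 11 - 0 = 14

14


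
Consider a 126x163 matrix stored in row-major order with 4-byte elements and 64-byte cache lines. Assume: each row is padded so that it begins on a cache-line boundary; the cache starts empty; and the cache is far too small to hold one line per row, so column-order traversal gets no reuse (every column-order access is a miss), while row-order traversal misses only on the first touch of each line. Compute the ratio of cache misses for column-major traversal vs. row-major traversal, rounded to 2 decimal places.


Each row occupies 163 * 4 = 652 bytes and starts on a line boundary, so it spans ceil(652 / 64) = 11 cache lines.
Row-major traversal misses (one per line touched): 126 * ceil(163 * 4 / 64) = 1386
Column-major traversal misses (no reuse, every access misses): 126 * 163 = 20538
Ratio = 20538 / 1386 = 14.82

14.82


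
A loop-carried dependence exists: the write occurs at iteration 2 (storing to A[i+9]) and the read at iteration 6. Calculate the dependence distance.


Distance = read iteration - write iteration
= 6 - 2 = 4

4


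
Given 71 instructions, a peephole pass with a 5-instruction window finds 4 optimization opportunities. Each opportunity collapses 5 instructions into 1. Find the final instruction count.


Each match removes 4 instructions.
Total removed = 4 * 4 = 16
Remaining = 71 - 16 = 55

55


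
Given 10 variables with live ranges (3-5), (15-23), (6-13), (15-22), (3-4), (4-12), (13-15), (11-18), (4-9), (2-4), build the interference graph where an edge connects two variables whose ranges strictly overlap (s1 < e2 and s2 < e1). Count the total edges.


Check all pairs for overlapping intervals.
Two intervals (s1,e1) and (s2,e2) overlap if s1 < e2 and s2 < e1.
v0 (3-5) vs v1..v9: overlaps v4, v5, v8, v9 -> 4
v1 (15-23) vs v2..v9: overlaps v3, v7 -> 2
v2 (6-13) vs v3..v9: overlaps v5, v7, v8 -> 3
v3 (15-22) vs v4..v9: overlaps v7 -> 1
v4 (3-4) vs v5..v9: overlaps v9 -> 1
v5 (4-12) vs v6..v9: overlaps v7, v8 -> 2
v6 (13-15) vs v7..v9: overlaps v7 -> 1
v7 (11-18) vs v8..v9: overlaps none -> 0
v8 (4-9) vs v9: overlaps none -> 0
Total overlapping pairs = 4 + 2 + 3 + 1 + 1 + 2 + 1 + 0 + 0 = 14

14


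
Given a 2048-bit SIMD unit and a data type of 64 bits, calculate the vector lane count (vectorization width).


Width = SIMD bits / data type bits
= 2048 / 64 = 32

32


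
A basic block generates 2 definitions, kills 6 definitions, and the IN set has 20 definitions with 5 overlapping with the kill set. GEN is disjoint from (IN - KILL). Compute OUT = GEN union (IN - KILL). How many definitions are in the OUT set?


IN - KILL: 20 - 5 = 15 surviving definitions
OUT = GEN + surviving = 2 + 15 = 17

17


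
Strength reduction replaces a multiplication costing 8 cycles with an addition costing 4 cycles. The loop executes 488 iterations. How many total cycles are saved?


Per-iteration saving = 8 - 4 = 4
Total saved = 488 * 4 = 1952

1952


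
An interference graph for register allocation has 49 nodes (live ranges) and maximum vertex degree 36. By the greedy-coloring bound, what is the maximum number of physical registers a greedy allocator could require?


Greedy coloring never needs more than (max_degree + 1) colors: when coloring a vertex, at most max_degree neighbors are already colored.
Upper bound = 36 + 1 = 37

37


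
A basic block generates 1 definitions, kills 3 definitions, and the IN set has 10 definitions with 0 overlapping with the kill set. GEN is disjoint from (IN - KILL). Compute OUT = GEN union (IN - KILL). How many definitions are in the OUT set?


IN - KILL: 10 - 0 = 10 surviving definitions
OUT = GEN + surviving = 1 + 10 = 11

11


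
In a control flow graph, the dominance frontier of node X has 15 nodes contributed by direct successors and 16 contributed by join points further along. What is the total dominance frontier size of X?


DF(X) = direct successor contributions + join point contributions
= 15 + 16 = 31

31
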